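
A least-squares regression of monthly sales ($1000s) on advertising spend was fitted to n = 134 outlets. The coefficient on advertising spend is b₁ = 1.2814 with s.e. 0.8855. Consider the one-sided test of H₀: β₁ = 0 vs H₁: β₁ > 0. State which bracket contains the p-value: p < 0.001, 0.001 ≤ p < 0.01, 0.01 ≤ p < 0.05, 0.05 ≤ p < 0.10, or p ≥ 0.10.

t = 1.2814 / 0.8855 = 1.447.
df = n − 2 = 134 − 2 = 132.
One-sided p = P(T_{132} > t) ≈ 0.0751.
So 0.05 ≤ p < 0.10.

0.05 ≤ p < 0.10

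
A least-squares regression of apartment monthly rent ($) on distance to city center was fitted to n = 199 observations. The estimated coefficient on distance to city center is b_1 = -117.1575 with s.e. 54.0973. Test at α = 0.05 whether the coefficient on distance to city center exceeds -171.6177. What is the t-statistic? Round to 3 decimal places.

H₀: β₁ = -171.6177 vs H₁: β₁ > -171.6177.
t = (b_1 − β₁⁰)/SE = (-117.1575 − (-171.6177)) / 54.0973 = 1.007.
df = n − 2 = 199 − 2 = 197.
One-sided p ≈ 0.1577, which is ≥ 0.05, so fail to reject H₀.
The data do not give significant evidence that the true slope on distance to city center exceeds -171.6177 $ per unit.

t = 1.007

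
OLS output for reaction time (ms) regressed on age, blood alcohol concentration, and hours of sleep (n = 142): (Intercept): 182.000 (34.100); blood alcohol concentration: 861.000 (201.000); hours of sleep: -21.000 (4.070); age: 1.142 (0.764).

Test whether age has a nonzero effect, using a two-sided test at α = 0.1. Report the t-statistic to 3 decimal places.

Read off: b = 1.142, SE = 0.764 for age.
H₀: β₁ = 0 vs H₁: β₁ ≠ 0.
t = 1.142 / 0.764 = 1.495.
df = n − k − 1 = 142 − 3 − 1 = 138.
Two-sided p ≈ 0.1373, which is ≥ 0.1, so fail to reject H₀.
The data do not give significant evidence of an association between age and reaction time, after adjusting for the other predictors.

t = 1.495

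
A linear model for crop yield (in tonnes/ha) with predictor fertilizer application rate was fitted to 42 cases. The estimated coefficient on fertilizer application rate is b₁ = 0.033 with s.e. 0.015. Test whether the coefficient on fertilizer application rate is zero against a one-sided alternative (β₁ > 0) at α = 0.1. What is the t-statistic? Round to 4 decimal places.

t = 2.2000

H₀: β₁ = 0 vs H₁: β₁ > 0.
t = (b₁ − β₁⁰)/SE = 0.033 / 0.015 = 2.2000.
df = n − 2 = 42 − 2 = 40.
One-sided p ≈ 0.0168, which is < 0.1, so reject H₀.
There is evidence that the true slope on fertilizer application rate is positive.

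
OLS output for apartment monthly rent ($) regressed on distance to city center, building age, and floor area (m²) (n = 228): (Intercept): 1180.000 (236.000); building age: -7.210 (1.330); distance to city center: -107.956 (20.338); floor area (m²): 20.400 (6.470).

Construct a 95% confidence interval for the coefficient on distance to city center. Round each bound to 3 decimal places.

Read off: b = -107.956, SE = 20.338 for distance to city center.
df = n − k − 1 = 228 − 3 − 1 = 224.
t* = t_{0.025, 224} = 1.970611.
Margin = t* × SE = 1.970611 × 20.338 = 40.07829.
CI: -107.956 ± 40.07829 → (-148.034, -67.878).

(-148.034, -67.878)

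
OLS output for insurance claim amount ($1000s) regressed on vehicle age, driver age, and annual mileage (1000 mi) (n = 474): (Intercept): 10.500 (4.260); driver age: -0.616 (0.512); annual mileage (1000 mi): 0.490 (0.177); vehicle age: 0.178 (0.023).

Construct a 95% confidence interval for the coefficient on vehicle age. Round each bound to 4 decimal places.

(0.1328, 0.2232)

Read off: b = 0.178, SE = 0.023 for vehicle age.
df = n − k − 1 = 474 − 3 − 1 = 470.
t* = t_{0.025, 470} = 1.965024.
Margin = t* × SE = 1.965024 × 0.023 = 0.045196.
CI: 0.178 ± 0.045196 → (0.1328, 0.2232).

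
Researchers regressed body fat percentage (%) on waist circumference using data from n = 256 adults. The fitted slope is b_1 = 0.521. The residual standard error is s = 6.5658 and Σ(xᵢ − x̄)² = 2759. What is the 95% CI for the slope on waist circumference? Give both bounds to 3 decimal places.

(0.275, 0.767)

SE(b_1) = s/√Sₓₓ = 6.5658/√2759 = 0.125001.
df = n − 2 = 254.
t* = t_{0.025, 254} = 1.969348.
Margin = t* × SE = 1.969348 × 0.125001 = 0.24617.
CI: 0.521 ± 0.24617 → (0.275, 0.767).
With 95% confidence, each one-unit increase in waist circumference is associated with a change of between 0.275 and 0.767 % in body fat percentage.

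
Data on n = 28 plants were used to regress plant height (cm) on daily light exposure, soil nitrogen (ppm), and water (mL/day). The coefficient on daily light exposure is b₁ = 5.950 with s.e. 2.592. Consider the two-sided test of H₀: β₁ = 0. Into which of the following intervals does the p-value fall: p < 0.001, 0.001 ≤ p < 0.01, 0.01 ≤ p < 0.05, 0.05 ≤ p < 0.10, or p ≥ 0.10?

0.01 ≤ p < 0.05

t = 5.950 / 2.592 = 2.296.
df = n − k − 1 = 28 − 3 − 1 = 24.
Two-sided p = 2·P(T_{24} > |t|) ≈ 0.0307.
So 0.01 ≤ p < 0.05.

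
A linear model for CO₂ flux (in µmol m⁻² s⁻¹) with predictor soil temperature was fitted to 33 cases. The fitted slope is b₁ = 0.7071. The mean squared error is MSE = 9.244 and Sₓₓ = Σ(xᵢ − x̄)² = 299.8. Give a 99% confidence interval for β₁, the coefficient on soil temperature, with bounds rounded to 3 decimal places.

SE(b₁) = √(MSE/Sₓₓ) = √(9.244/299.8) = 0.175596.
df = n − 2 = 31.
t* = t_{0.005, 31} = 2.744042.
Margin = t* × SE = 2.744042 × 0.175596 = 0.48184.
CI: 0.7071 ± 0.48184 → (0.225, 1.189).
With 99% confidence, each one-unit increase in soil temperature is associated with a change of between 0.225 and 1.189 µmol m⁻² s⁻¹ in CO₂ flux.

(0.225, 1.189)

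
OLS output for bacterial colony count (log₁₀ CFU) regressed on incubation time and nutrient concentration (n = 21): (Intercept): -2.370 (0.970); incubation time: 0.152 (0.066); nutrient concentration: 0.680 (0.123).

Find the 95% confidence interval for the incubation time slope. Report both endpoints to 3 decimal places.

Read off: b = 0.152, SE = 0.066 for incubation time.
df = n − k − 1 = 21 − 2 − 1 = 18.
t* = t_{0.025, 18} = 2.100922.
Margin = t* × SE = 2.100922 × 0.066 = 0.13866.
CI: 0.152 ± 0.13866 → (0.013, 0.291).

(0.013, 0.291)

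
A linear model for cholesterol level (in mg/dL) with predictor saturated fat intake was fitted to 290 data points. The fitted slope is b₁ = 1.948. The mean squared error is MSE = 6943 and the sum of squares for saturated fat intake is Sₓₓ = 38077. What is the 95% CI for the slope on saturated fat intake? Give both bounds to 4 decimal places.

SE(b₁) = √(MSE/Sₓₓ) = √(6943/38077) = 0.427014.
df = n − 2 = 288.
t* = t_{0.025, 288} = 1.968235.
Margin = t* × SE = 1.968235 × 0.427014 = 0.840464.
CI: 1.948 ± 0.840464 → (1.1075, 2.7885).
With 95% confidence, each one-unit increase in saturated fat intake is associated with a change of between 1.1075 and 2.7885 mg/dL in cholesterol level.

(1.1075, 2.7885)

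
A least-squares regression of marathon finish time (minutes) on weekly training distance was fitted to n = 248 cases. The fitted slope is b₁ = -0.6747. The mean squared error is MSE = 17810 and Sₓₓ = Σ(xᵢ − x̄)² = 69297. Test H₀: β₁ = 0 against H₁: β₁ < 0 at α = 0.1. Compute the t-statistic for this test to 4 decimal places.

SE(b₁) = √(MSE/Sₓₓ) = √(17810/69297) = 0.506961.
t = -0.6747 / 0.506961 = -1.3309.
df = n − 2 = 246.
One-sided p ≈ 0.0922, which is < 0.1, so reject H₀.
There is evidence that the true slope on weekly training distance is negative.

t = -1.3309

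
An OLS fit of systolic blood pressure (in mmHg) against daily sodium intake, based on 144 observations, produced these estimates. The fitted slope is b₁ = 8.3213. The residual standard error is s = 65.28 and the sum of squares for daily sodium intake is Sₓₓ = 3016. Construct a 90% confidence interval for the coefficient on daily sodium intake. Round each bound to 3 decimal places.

(6.353, 10.289)

SE(b₁) = s/√Sₓₓ = 65.28/√3016 = 1.18868.
df = n − 2 = 142.
t* = t_{0.05, 142} = 1.655655.
Margin = t* × SE = 1.655655 × 1.18868 = 1.96804.
CI: 8.3213 ± 1.96804 → (6.353, 10.289).
With 90% confidence, each one-unit increase in daily sodium intake is associated with a change of between 6.353 and 10.289 mmHg in systolic blood pressure.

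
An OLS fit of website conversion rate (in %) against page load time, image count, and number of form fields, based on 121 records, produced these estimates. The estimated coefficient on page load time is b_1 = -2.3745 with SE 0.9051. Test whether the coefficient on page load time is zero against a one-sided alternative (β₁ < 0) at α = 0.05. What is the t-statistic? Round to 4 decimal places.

t = -2.6235

H₀: β₁ = 0 vs H₁: β₁ < 0.
t = (b_1 − β₁⁰)/SE = -2.3745 / 0.9051 = -2.6235.
df = n − k − 1 = 121 − 3 − 1 = 117.
One-sided p ≈ 0.0049, which is < 0.05, so reject H₀.
There is evidence that the true slope on page load time is negative, holding the other predictors fixed.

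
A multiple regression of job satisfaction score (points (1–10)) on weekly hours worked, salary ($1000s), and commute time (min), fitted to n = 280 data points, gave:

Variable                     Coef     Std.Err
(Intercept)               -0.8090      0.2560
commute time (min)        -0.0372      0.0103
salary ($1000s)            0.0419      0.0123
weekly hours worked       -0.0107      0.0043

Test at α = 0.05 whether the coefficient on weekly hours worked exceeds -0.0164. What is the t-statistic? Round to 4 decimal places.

t = 1.3256

Read off: b = -0.0107, SE = 0.0043 for weekly hours worked.
H₀: β₁ = -0.0164 vs H₁: β₁ > -0.0164.
t = (-0.0107 − (-0.0164)) / 0.0043 = 1.3256.
df = n − k − 1 = 280 − 3 − 1 = 276.
One-sided p ≈ 0.0930, which is ≥ 0.05, so fail to reject H₀.
The data do not give significant evidence that the true slope on weekly hours worked exceeds -0.0164 points (1–10) per unit, holding the other predictors fixed.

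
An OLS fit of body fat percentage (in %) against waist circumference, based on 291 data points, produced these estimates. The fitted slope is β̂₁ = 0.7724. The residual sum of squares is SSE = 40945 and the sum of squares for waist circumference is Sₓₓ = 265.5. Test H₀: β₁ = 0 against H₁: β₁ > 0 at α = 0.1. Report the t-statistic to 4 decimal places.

MSE = SSE/(n − 2) = 40945/289 = 141.678.
SE(β̂₁) = √(MSE/Sₓₓ) = √(141.678/265.5) = 0.730498.
t = 0.7724 / 0.730498 = 1.0574.
df = n − 2 = 289.
One-sided p ≈ 0.1456, which is ≥ 0.1, so fail to reject H₀.
The data do not give significant evidence that the true slope on waist circumference is positive.

t = 1.0574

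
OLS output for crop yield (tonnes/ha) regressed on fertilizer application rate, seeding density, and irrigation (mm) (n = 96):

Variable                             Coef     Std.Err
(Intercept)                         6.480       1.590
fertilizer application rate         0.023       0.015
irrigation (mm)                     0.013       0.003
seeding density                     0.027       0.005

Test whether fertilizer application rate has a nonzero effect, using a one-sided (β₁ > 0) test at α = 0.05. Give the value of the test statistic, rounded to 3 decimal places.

Read off: b = 0.023, SE = 0.015 for fertilizer application rate.
H₀: β₁ = 0 vs H₁: β₁ > 0.
t = 0.023 / 0.015 = 1.533.
df = n − k − 1 = 96 − 3 − 1 = 92.
One-sided p ≈ 0.0643, which is ≥ 0.05, so fail to reject H₀.
The data do not give significant evidence that the true slope on fertilizer application rate is positive, holding the other predictors fixed.

t = 1.533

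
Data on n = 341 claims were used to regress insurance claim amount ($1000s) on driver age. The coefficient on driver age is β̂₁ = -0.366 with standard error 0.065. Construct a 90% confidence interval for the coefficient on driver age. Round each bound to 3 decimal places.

(-0.473, -0.259)

df = n − 2 = 341 − 2 = 339.
t* = t_{0.05, 339} = 1.649361.
Margin = t* × SE = 1.649361 × 0.065 = 0.10721.
CI: -0.366 ± 0.10721 → (-0.473, -0.259).
With 90% confidence, each one-unit increase in driver age is associated with a change of between -0.473 and -0.259 $1000s in insurance claim amount.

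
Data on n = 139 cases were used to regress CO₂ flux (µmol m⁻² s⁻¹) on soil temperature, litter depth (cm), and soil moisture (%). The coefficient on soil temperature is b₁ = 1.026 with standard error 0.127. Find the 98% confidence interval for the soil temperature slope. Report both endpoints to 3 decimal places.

df = n − k − 1 = 139 − 3 − 1 = 135.
t* = t_{0.01, 135} = 2.354287.
Margin = t* × SE = 2.354287 × 0.127 = 0.29899.
CI: 1.026 ± 0.29899 → (0.727, 1.325).
With 98% confidence, each one-unit increase in soil temperature is associated with a change of between 0.727 and 1.325 µmol m⁻² s⁻¹ in CO₂ flux, holding the other predictors fixed.

(0.727, 1.325)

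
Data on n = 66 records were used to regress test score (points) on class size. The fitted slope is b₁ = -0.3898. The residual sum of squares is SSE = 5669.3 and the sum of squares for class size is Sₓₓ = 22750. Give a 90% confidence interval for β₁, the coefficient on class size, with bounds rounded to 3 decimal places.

(-0.494, -0.286)

MSE = SSE/(n − 2) = 5669.3/64 = 88.5828.
SE(b₁) = √(MSE/Sₓₓ) = √(88.5828/22750) = 0.0623999.
df = n − 2 = 64.
t* = t_{0.05, 64} = 1.669013.
Margin = t* × SE = 1.669013 × 0.0623999 = 0.10415.
CI: -0.3898 ± 0.10415 → (-0.494, -0.286).
With 90% confidence, each one-unit increase in class size is associated with a change of between -0.494 and -0.286 points in test score.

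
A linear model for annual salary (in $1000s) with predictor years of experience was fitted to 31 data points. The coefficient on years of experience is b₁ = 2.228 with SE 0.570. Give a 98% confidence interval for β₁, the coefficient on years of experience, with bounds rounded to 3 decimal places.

df = n − 2 = 31 − 2 = 29.
t* = t_{0.01, 29} = 2.462021.
Margin = t* × SE = 2.462021 × 0.570 = 1.40335.
CI: 2.228 ± 1.40335 → (0.825, 3.631).
With 98% confidence, each one-unit increase in years of experience is associated with a change of between 0.825 and 3.631 $1000s in annual salary.

(0.825, 3.631)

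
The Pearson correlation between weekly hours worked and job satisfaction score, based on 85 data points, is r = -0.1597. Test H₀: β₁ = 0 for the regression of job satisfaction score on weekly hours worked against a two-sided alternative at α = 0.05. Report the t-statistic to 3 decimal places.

t = r·√(n − 2)/√(1 − r²) = -0.1597·√83/√0.974496 = -1.474.
df = n − 2 = 83.
Two-sided p ≈ 0.1443, which is ≥ 0.05, so fail to reject H₀.
The data do not give significant evidence of a linear association between weekly hours worked and job satisfaction score.

t = -1.474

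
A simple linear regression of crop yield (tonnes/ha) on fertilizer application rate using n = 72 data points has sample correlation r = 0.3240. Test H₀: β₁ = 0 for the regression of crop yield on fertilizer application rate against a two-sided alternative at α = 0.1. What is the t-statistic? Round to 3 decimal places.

t = 2.865

t = r·√(n − 2)/√(1 − r²) = 0.3240·√70/√0.895024 = 2.865.
df = n − 2 = 70.
Two-sided p ≈ 0.0055, which is < 0.1, so reject H₀.
There is evidence of a linear association between fertilizer application rate and crop yield.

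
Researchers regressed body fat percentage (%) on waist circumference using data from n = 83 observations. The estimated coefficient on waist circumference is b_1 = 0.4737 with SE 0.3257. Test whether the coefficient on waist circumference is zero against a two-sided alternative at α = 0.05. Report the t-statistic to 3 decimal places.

H₀: β₁ = 0 vs H₁: β₁ ≠ 0.
t = (b_1 − β₁⁰)/SE = 0.4737 / 0.3257 = 1.454.
df = n − 2 = 83 − 2 = 81.
Two-sided p ≈ 0.1497, which is ≥ 0.05, so fail to reject H₀.
The data do not give significant evidence of an association between waist circumference and body fat percentage.

t = 1.454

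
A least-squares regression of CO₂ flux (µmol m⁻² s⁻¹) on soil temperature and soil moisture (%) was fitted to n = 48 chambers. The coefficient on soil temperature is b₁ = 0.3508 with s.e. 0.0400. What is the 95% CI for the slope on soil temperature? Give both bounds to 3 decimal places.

df = n − k − 1 = 48 − 2 − 1 = 45.
t* = t_{0.025, 45} = 2.014103.
Margin = t* × SE = 2.014103 × 0.0400 = 0.08056.
CI: 0.3508 ± 0.08056 → (0.270, 0.431).
With 95% confidence, each one-unit increase in soil temperature is associated with a change of between 0.270 and 0.431 µmol m⁻² s⁻¹ in CO₂ flux, holding the other predictors fixed.

(0.270, 0.431)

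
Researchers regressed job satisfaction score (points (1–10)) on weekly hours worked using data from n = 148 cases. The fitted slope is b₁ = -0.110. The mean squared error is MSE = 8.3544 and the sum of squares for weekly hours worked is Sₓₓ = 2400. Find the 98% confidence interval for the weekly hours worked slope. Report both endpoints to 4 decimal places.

SE(b₁) = √(MSE/Sₓₓ) = √(8.3544/2400) = 0.059.
df = n − 2 = 146.
t* = t_{0.01, 146} = 2.35216.
Margin = t* × SE = 2.35216 × 0.059 = 0.138777.
CI: -0.110 ± 0.138777 → (-0.2488, 0.0288).
With 98% confidence, each one-unit increase in weekly hours worked is associated with a change of between -0.2488 and 0.0288 points (1–10) in job satisfaction score.

(-0.2488, 0.0288)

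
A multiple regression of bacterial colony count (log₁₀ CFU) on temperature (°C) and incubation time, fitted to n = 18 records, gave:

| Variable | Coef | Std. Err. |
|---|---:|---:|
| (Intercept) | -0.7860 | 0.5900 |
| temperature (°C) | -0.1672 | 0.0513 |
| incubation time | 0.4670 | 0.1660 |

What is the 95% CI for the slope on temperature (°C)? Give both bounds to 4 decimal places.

(-0.2765, -0.0579)

Read off: b = -0.1672, SE = 0.0513 for temperature (°C).
df = n − k − 1 = 18 − 2 − 1 = 15.
t* = t_{0.025, 15} = 2.13145.
Margin = t* × SE = 2.13145 × 0.0513 = 0.109343.
CI: -0.1672 ± 0.109343 → (-0.2765, -0.0579).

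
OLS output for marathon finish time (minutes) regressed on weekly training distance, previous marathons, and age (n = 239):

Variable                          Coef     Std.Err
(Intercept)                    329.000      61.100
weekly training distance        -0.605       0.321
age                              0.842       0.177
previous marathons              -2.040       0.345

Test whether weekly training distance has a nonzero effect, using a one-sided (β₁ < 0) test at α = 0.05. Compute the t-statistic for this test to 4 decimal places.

Read off: b = -0.605, SE = 0.321 for weekly training distance.
H₀: β₁ = 0 vs H₁: β₁ < 0.
t = -0.605 / 0.321 = -1.8847.
df = n − k − 1 = 239 − 3 − 1 = 235.
One-sided p ≈ 0.0303, which is < 0.05, so reject H₀.
There is evidence that the true slope on weekly training distance is negative, holding the other predictors fixed.

t = -1.8847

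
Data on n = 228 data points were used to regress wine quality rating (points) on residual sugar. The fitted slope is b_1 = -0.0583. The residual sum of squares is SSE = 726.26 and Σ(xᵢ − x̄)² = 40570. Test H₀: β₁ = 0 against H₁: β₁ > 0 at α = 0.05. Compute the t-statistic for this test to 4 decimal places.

t = -6.5506

MSE = SSE/(n − 2) = 726.26/226 = 3.21354.
SE(b_1) = √(MSE/Sₓₓ) = √(3.21354/40570) = 0.00889999.
t = -0.0583 / 0.00889999 = -6.5506.
df = n − 2 = 226.
One-sided p ≈ 1.0000, which is ≥ 0.05, so fail to reject H₀.
The data do not give significant evidence that the true slope on residual sugar is positive.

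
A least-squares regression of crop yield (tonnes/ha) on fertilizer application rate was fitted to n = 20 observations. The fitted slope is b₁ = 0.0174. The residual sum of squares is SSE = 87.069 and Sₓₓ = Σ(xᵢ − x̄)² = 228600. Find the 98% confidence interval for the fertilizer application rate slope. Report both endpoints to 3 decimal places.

(0.006, 0.029)

MSE = SSE/(n − 2) = 87.069/18 = 4.83717.
SE(b₁) = √(MSE/Sₓₓ) = √(4.83717/228600) = 0.0046.
df = n − 2 = 18.
t* = t_{0.01, 18} = 2.55238.
Margin = t* × SE = 2.55238 × 0.0046 = 0.01174.
CI: 0.0174 ± 0.01174 → (0.006, 0.029).
With 98% confidence, each one-unit increase in fertilizer application rate is associated with a change of between 0.006 and 0.029 tonnes/ha in crop yield.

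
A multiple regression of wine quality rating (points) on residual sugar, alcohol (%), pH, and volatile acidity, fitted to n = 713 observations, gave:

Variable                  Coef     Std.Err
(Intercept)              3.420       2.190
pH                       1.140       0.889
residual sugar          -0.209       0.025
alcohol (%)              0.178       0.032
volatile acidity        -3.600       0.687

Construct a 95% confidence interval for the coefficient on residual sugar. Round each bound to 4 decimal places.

Read off: b = -0.209, SE = 0.025 for residual sugar.
df = n − k − 1 = 713 − 4 − 1 = 708.
t* = t_{0.025, 708} = 1.96332.
Margin = t* × SE = 1.96332 × 0.025 = 0.049083.
CI: -0.209 ± 0.049083 → (-0.2581, -0.1599).

(-0.2581, -0.1599)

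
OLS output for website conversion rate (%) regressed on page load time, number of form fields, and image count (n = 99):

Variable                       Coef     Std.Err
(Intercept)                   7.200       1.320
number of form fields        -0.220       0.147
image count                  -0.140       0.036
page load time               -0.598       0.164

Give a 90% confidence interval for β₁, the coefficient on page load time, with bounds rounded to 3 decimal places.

Read off: b = -0.598, SE = 0.164 for page load time.
df = n − k − 1 = 99 − 3 − 1 = 95.
t* = t_{0.05, 95} = 1.661052.
Margin = t* × SE = 1.661052 × 0.164 = 0.27241.
CI: -0.598 ± 0.27241 → (-0.870, -0.326).

(-0.870, -0.326)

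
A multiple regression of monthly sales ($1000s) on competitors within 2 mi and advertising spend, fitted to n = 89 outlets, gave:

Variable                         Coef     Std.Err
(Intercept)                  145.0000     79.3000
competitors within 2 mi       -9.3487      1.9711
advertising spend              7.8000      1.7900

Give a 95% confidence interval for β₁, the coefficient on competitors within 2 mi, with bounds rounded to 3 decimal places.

Read off: b = -9.3487, SE = 1.9711 for competitors within 2 mi.
df = n − k − 1 = 89 − 2 − 1 = 86.
t* = t_{0.025, 86} = 1.987934.
Margin = t* × SE = 1.987934 × 1.9711 = 3.91842.
CI: -9.3487 ± 3.91842 → (-13.267, -5.430).

(-13.267, -5.430)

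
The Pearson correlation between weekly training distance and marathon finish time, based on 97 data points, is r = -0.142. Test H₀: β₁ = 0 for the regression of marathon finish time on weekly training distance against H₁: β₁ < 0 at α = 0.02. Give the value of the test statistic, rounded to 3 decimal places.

t = -1.398

t = r·√(n − 2)/√(1 − r²) = -0.142·√95/√0.979836 = -1.398.
df = n − 2 = 95.
One-sided p ≈ 0.0827, which is ≥ 0.02, so fail to reject H₀.
The data do not give significant evidence of a linear association between weekly training distance and marathon finish time.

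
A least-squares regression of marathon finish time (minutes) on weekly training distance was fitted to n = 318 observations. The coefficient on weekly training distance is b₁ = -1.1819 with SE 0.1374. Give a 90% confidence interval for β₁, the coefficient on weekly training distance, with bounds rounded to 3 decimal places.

(-1.409, -0.955)

df = n − 2 = 318 − 2 = 316.
t* = t_{0.05, 316} = 1.64969.
Margin = t* × SE = 1.64969 × 0.1374 = 0.22667.
CI: -1.1819 ± 0.22667 → (-1.409, -0.955).
With 90% confidence, each one-unit increase in weekly training distance is associated with a change of between -1.409 and -0.955 minutes in marathon finish time.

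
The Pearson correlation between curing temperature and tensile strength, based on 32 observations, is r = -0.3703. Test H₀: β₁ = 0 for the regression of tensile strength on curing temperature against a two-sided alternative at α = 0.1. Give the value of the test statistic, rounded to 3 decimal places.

t = r·√(n − 2)/√(1 − r²) = -0.3703·√30/√0.862878 = -2.183.
df = n − 2 = 30.
Two-sided p ≈ 0.0370, which is < 0.1, so reject H₀.
There is evidence of a linear association between curing temperature and tensile strength.

t = -2.183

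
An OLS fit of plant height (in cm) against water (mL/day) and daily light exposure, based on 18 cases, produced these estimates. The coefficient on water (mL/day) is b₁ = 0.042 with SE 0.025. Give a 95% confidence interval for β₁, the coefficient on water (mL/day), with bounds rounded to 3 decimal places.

(-0.011, 0.095)

df = n − k − 1 = 18 − 2 − 1 = 15.
t* = t_{0.025, 15} = 2.13145.
Margin = t* × SE = 2.13145 × 0.025 = 0.05329.
CI: 0.042 ± 0.05329 → (-0.011, 0.095).
With 95% confidence, each one-unit increase in water (mL/day) is associated with a change of between -0.011 and 0.095 cm in plant height, holding the other predictors fixed.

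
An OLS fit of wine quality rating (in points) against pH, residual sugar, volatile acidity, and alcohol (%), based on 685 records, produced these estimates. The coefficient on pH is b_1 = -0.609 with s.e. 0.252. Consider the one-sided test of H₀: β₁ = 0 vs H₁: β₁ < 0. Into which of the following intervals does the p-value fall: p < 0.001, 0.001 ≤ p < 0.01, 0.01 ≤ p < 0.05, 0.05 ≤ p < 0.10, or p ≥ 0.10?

0.001 ≤ p < 0.01

t = -0.609 / 0.252 = -2.417.
df = n − k − 1 = 685 − 4 − 1 = 680.
One-sided p = P(T_{680} < t) ≈ 0.0080.
So 0.001 ≤ p < 0.01.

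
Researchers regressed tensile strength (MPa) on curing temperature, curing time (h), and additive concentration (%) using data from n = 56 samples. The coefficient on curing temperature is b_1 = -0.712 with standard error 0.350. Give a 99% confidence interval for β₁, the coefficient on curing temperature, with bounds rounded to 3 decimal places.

(-1.648, 0.224)

df = n − k − 1 = 56 − 3 − 1 = 52.
t* = t_{0.005, 52} = 2.673734.
Margin = t* × SE = 2.673734 × 0.350 = 0.93581.
CI: -0.712 ± 0.93581 → (-1.648, 0.224).
With 99% confidence, each one-unit increase in curing temperature is associated with a change of between -1.648 and 0.224 MPa in tensile strength, holding the other predictors fixed.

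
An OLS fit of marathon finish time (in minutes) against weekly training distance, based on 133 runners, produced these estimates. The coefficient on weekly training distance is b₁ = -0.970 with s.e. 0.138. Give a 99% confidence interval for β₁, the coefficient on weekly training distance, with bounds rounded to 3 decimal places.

(-1.331, -0.609)

df = n − 2 = 133 − 2 = 131.
t* = t_{0.005, 131} = 2.61388.
Margin = t* × SE = 2.61388 × 0.138 = 0.36072.
CI: -0.970 ± 0.36072 → (-1.331, -0.609).
With 99% confidence, each one-unit increase in weekly training distance is associated with a change of between -1.331 and -0.609 minutes in marathon finish time.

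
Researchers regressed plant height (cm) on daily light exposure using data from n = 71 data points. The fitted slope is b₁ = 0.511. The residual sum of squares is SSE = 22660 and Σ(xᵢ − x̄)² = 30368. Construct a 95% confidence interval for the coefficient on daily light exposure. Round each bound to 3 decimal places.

(0.304, 0.718)

MSE = SSE/(n − 2) = 22660/69 = 328.406.
SE(b₁) = √(MSE/Sₓₓ) = √(328.406/30368) = 0.103991.
df = n − 2 = 69.
t* = t_{0.025, 69} = 1.994945.
Margin = t* × SE = 1.994945 × 0.103991 = 0.20746.
CI: 0.511 ± 0.20746 → (0.304, 0.718).
With 95% confidence, each one-unit increase in daily light exposure is associated with a change of between 0.304 and 0.718 cm in plant height.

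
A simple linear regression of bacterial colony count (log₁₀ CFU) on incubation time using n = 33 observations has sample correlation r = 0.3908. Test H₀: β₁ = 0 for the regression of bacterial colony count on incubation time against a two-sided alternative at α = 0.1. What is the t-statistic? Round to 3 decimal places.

t = 2.364

t = r·√(n − 2)/√(1 − r²) = 0.3908·√31/√0.847275 = 2.364.
df = n − 2 = 31.
Two-sided p ≈ 0.0245, which is < 0.1, so reject H₀.
There is evidence of a linear association between incubation time and bacterial colony count.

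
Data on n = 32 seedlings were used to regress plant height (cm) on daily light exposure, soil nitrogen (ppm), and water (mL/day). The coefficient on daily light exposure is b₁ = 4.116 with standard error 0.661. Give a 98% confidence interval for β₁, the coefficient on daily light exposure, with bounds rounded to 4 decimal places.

(2.4852, 5.7468)

df = n − k − 1 = 32 − 3 − 1 = 28.
t* = t_{0.01, 28} = 2.46714.
Margin = t* × SE = 2.46714 × 0.661 = 1.630780.
CI: 4.116 ± 1.630780 → (2.4852, 5.7468).
With 98% confidence, each one-unit increase in daily light exposure is associated with a change of between 2.4852 and 5.7468 cm in plant height, holding the other predictors fixed.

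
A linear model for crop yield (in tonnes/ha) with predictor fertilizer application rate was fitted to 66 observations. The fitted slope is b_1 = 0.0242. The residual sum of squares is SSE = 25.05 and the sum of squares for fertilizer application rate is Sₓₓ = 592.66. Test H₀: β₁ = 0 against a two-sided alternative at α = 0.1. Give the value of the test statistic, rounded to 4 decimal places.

MSE = SSE/(n − 2) = 25.05/64 = 0.391406.
SE(b_1) = √(MSE/Sₓₓ) = √(0.391406/592.66) = 0.0256987.
t = 0.0242 / 0.0256987 = 0.9417.
df = n − 2 = 64.
Two-sided p ≈ 0.3499, which is ≥ 0.1, so fail to reject H₀.
The data do not give significant evidence of an association between fertilizer application rate and crop yield.

t = 0.9417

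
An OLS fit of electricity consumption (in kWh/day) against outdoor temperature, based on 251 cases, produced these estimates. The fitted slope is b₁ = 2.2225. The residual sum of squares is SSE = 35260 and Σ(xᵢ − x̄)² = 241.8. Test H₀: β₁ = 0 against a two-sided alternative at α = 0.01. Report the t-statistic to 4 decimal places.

t = 2.9042

MSE = SSE/(n − 2) = 35260/249 = 141.606.
SE(b₁) = √(MSE/Sₓₓ) = √(141.606/241.8) = 0.765268.
t = 2.2225 / 0.765268 = 2.9042.
df = n − 2 = 249.
Two-sided p ≈ 0.0040, which is < 0.01, so reject H₀.
There is evidence that outdoor temperature is associated with electricity consumption.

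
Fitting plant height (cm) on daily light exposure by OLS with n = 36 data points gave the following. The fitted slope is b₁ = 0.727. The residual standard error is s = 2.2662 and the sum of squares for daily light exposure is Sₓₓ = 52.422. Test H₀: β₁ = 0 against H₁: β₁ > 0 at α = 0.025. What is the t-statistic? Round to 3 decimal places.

SE(b₁) = s/√Sₓₓ = 2.2662/√52.422 = 0.312998.
t = 0.727 / 0.312998 = 2.323.
df = n − 2 = 34.
One-sided p ≈ 0.0132, which is < 0.025, so reject H₀.
There is evidence that the true slope on daily light exposure is positive.

t = 2.323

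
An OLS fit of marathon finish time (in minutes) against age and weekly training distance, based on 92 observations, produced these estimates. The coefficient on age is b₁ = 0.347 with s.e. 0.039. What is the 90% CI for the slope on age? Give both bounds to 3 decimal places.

(0.282, 0.412)

df = n − k − 1 = 92 − 2 − 1 = 89.
t* = t_{0.05, 89} = 1.662155.
Margin = t* × SE = 1.662155 × 0.039 = 0.06482.
CI: 0.347 ± 0.06482 → (0.282, 0.412).
With 90% confidence, each one-unit increase in age is associated with a change of between 0.282 and 0.412 minutes in marathon finish time, holding the other predictors fixed.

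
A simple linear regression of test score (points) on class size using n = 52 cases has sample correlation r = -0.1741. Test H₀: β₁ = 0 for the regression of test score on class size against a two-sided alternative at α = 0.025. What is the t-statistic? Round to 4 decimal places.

t = r·√(n − 2)/√(1 − r²) = -0.1741·√50/√0.969689 = -1.2502.
df = n − 2 = 50.
Two-sided p ≈ 0.2171, which is ≥ 0.025, so fail to reject H₀.
The data do not give significant evidence of a linear association between class size and test score.

t = -1.2502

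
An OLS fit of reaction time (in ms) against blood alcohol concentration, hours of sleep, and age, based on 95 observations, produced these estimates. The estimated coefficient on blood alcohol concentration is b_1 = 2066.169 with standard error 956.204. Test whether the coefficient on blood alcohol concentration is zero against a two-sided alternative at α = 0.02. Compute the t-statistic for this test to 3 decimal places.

H₀: β₁ = 0 vs H₁: β₁ ≠ 0.
t = (b_1 − β₁⁰)/SE = 2066.169 / 956.204 = 2.161.
df = n − k − 1 = 95 − 3 − 1 = 91.
Two-sided p ≈ 0.0333, which is ≥ 0.02, so fail to reject H₀.
The data do not give significant evidence of an association between blood alcohol concentration and reaction time, after adjusting for the other predictors.

t = 2.161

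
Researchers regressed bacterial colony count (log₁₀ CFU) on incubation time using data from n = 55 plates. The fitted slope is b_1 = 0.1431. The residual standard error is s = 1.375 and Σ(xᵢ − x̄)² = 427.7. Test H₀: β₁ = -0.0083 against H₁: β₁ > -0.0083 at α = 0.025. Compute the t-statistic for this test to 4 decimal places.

t = 2.2772

SE(b_1) = s/√Sₓₓ = 1.375/√427.7 = 0.0664864.
t = (0.1431 − (-0.0083)) / 0.0664864 = 2.2772.
df = n − 2 = 53.
One-sided p ≈ 0.0134, which is < 0.025, so reject H₀.
There is evidence that the true slope on incubation time exceeds -0.0083 log₁₀ CFU per unit.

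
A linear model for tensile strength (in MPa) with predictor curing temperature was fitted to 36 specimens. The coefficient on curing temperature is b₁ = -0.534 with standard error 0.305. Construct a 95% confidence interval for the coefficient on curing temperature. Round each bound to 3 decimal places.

df = n − 2 = 36 − 2 = 34.
t* = t_{0.025, 34} = 2.032245.
Margin = t* × SE = 2.032245 × 0.305 = 0.61983.
CI: -0.534 ± 0.61983 → (-1.154, 0.086).
With 95% confidence, each one-unit increase in curing temperature is associated with a change of between -1.154 and 0.086 MPa in tensile strength.

(-1.154, 0.086)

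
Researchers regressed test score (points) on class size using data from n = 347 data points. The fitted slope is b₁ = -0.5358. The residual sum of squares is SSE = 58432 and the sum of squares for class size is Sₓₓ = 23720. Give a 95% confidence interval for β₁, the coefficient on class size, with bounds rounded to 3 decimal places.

(-0.702, -0.370)

MSE = SSE/(n − 2) = 58432/345 = 169.368.
SE(b₁) = √(MSE/Sₓₓ) = √(169.368/23720) = 0.0845003.
df = n − 2 = 345.
t* = t_{0.025, 345} = 1.966864.
Margin = t* × SE = 1.966864 × 0.0845003 = 0.16620.
CI: -0.5358 ± 0.16620 → (-0.702, -0.370).
With 95% confidence, each one-unit increase in class size is associated with a change of between -0.702 and -0.370 points in test score.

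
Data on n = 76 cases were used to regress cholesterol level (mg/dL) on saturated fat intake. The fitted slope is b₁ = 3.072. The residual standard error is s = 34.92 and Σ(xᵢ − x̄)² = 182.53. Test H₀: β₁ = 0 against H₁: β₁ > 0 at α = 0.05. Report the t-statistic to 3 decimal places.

SE(b₁) = s/√Sₓₓ = 34.92/√182.53 = 2.58468.
t = 3.072 / 2.58468 = 1.189.
df = n − 2 = 74.
One-sided p ≈ 0.1192, which is ≥ 0.05, so fail to reject H₀.
The data do not give significant evidence that the true slope on saturated fat intake is positive.

t = 1.189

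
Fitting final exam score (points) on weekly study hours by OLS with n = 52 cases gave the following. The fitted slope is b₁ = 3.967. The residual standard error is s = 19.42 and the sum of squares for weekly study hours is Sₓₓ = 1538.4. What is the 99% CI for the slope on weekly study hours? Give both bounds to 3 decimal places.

(2.641, 5.293)

SE(b₁) = s/√Sₓₓ = 19.42/√1538.4 = 0.495125.
df = n − 2 = 50.
t* = t_{0.005, 50} = 2.677793.
Margin = t* × SE = 2.677793 × 0.495125 = 1.32584.
CI: 3.967 ± 1.32584 → (2.641, 5.293).
With 99% confidence, each one-unit increase in weekly study hours is associated with a change of between 2.641 and 5.293 points in final exam score.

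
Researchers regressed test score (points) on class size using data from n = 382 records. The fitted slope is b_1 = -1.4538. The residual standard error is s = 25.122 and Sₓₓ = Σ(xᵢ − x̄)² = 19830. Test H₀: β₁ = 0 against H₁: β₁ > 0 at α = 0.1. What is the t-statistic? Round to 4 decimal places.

SE(b_1) = s/√Sₓₓ = 25.122/√19830 = 0.178399.
t = -1.4538 / 0.178399 = -8.1491.
df = n − 2 = 380.
One-sided p ≈ 1.0000, which is ≥ 0.1, so fail to reject H₀.
The data do not give significant evidence that the true slope on class size is positive.

t = -8.1491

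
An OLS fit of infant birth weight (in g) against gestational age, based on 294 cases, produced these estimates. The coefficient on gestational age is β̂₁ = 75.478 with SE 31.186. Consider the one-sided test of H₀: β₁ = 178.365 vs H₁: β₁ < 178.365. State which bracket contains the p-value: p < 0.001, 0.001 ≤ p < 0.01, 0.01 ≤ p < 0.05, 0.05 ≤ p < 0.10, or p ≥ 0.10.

t = (75.478 − 178.365) / 31.186 = -3.299.
df = n − 2 = 294 − 2 = 292.
One-sided p = P(T_{292} < t) ≈ 0.0005.
So p < 0.001.

p < 0.001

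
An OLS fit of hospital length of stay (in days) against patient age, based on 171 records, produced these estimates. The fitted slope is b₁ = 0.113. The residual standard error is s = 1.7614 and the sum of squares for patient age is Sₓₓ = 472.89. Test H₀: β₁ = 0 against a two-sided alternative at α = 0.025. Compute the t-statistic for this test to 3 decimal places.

t = 1.395

SE(b₁) = s/√Sₓₓ = 1.7614/√472.89 = 0.0809987.
t = 0.113 / 0.0809987 = 1.395.
df = n − 2 = 169.
Two-sided p ≈ 0.1648, which is ≥ 0.025, so fail to reject H₀.
The data do not give significant evidence of an association between patient age and hospital length of stay.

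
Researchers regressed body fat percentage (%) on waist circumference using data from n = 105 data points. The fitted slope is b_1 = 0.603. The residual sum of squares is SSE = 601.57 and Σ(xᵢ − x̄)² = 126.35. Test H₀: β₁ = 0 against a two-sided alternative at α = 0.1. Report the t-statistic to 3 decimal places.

t = 2.805

MSE = SSE/(n − 2) = 601.57/103 = 5.84049.
SE(b_1) = √(MSE/Sₓₓ) = √(5.84049/126.35) = 0.214999.
t = 0.603 / 0.214999 = 2.805.
df = n − 2 = 103.
Two-sided p ≈ 0.0060, which is < 0.1, so reject H₀.
There is evidence that waist circumference is associated with body fat percentage.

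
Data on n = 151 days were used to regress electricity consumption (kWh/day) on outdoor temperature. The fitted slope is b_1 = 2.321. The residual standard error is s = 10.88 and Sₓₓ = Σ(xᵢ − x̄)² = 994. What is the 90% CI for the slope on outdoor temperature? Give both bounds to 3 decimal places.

SE(b_1) = s/√Sₓₓ = 10.88/√994 = 0.345093.
df = n − 2 = 149.
t* = t_{0.05, 149} = 1.655145.
Margin = t* × SE = 1.655145 × 0.345093 = 0.57118.
CI: 2.321 ± 0.57118 → (1.750, 2.892).
With 90% confidence, each one-unit increase in outdoor temperature is associated with a change of between 1.750 and 2.892 kWh/day in electricity consumption.

(1.750, 2.892)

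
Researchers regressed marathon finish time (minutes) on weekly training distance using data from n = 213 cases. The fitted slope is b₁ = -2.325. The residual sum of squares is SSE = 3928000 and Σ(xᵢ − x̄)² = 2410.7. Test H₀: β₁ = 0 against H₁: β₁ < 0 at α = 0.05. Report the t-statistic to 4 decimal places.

t = -0.8367

MSE = SSE/(n − 2) = 3928000/211 = 18616.1.
SE(b₁) = √(MSE/Sₓₓ) = √(18616.1/2410.7) = 2.7789.
t = -2.325 / 2.7789 = -0.8367.
df = n − 2 = 211.
One-sided p ≈ 0.2019, which is ≥ 0.05, so fail to reject H₀.
The data do not give significant evidence that the true slope on weekly training distance is negative.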